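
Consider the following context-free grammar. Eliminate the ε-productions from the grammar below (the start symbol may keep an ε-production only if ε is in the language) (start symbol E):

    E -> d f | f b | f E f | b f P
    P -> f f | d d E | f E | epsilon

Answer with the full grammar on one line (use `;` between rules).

Nullable set = {P}.
ε ∉ L(G), so no ε-production is kept.
Expand every rule over subsets of its nullable positions: E → b f P gives b f P | b f.

E -> d f | f b | f E f | b f P | b f; P -> f f | d d E | f E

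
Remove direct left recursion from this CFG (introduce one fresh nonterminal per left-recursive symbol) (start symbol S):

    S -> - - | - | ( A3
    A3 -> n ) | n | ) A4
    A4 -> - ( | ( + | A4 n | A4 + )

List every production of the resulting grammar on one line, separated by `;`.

S -> - - | - | ( A3; A3 -> n ) | n | ) A4; A4 -> - ( A4' | ( + A4'; A4' -> n A4' | + ) A4' | ε

Left recursion appears on A4.
For A4: α = {n, + )}, β = {- (, ( +}. Rewrite as A4 → β A4' and A4' → α A4' | ε.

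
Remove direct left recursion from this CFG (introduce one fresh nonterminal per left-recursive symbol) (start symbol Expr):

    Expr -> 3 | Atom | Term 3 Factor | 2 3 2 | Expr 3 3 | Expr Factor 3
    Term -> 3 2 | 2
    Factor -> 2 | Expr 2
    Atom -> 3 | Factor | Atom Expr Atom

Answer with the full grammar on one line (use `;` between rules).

Expr -> 3 Expr1 | Atom Expr1 | Term 3 Factor Expr1 | 2 3 2 Expr1; Term -> 3 2 | 2; Factor -> 2 | Expr 2; Atom -> 3 Atom1 | Factor Atom1; Expr1 -> 3 3 Expr1 | Factor 3 Expr1 | ε; Atom1 -> Expr Atom Atom1 | ε

Directly left-recursive nonterminals: Expr, Atom.
For Expr: α = {3 3, Factor 3}, β = {3, Atom, Term 3 Factor, 2 3 2}. Rewrite as Expr → β Expr1 and Expr1 → α Expr1 | ε.
For Atom: α = {Expr Atom}, β = {3, Factor}. Rewrite as Atom → β Atom1 and Atom1 → α Atom1 | ε.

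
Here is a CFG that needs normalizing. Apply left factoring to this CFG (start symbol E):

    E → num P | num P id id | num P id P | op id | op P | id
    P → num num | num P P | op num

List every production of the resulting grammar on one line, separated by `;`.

E has alternatives sharing prefix 'num P': factor to E → num P E' with E' → ε | id id | id P.
E has alternatives sharing prefix 'op': factor to E → op E'' with E'' → id | P.
P has alternatives sharing prefix 'num': factor to P → num P' with P' → num | P P.
E' has alternatives sharing prefix 'id': factor to E' → id E''' with E''' → id | P.

E → id | num P E' | op E''; P → op num | num P'; E' → eps | id E'''; E'' → id | P; P' → num | P P; E''' → id | P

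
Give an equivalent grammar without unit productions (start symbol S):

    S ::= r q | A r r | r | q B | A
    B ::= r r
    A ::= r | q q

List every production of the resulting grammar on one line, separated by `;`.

S ::= r q | A r r | r | q B | q q; B ::= r r; A ::= r | q q

Unit pairs: S ⇒* {A}.
For each unit pair (A, B), copy every non-unit production of B to A, then drop all unit productions.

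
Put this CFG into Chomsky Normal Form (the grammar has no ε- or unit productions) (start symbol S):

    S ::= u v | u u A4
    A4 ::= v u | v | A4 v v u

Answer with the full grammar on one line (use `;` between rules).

S ::= X1 X2 | X1 Y1; A4 ::= X2 X1 | v | A4 Y2; X1 ::= u; X2 ::= v; Y1 ::= X1 A4; Y2 ::= X2 Y3; Y3 ::= X2 X1

Introduce a nonterminal for each terminal appearing in a rule of length ≥ 2: X1 → u, X2 → v.
Binarize each right-hand side of length ≥ 3 by chaining fresh nonterminals (Y1, Y2, …): affected rules were S → X1 X1 A4; A4 → A4 X2 X2 X1.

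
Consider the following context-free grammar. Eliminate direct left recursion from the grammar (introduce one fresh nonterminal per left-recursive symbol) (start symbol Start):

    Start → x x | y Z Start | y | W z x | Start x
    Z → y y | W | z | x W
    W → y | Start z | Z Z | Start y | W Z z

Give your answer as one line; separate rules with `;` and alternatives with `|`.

Start, W are directly left-recursive.
For Start: α = {x}, β = {x x, y Z Start, y, W z x}. Rewrite as Start → β Start1 and Start1 → α Start1 | ε.
For W: α = {Z z}, β = {y, Start z, Z Z, Start y}. Rewrite as W → β W1 and W1 → α W1 | ε.

Start → x x Start1 | y Z Start Start1 | y Start1 | W z x Start1; Z → y y | W | z | x W; W → y W1 | Start z W1 | Z Z W1 | Start y W1; Start1 → x Start1 | ε; W1 → Z z W1 | ε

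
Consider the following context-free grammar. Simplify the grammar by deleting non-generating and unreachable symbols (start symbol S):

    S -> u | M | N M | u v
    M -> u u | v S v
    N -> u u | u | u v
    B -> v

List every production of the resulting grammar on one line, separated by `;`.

S -> u | M | N M | u v; M -> u u | v S v; N -> u u | u | u v

Generating nonterminals: {B, M, N, S}.
Reachable from S after that: {M, N, S}.
Removed useless symbols: {B} and every production mentioning them.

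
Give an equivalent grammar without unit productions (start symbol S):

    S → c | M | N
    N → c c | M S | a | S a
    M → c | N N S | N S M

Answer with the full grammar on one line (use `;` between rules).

Unit pairs: S ⇒* {M, N}.
Replace each nonterminal's rules with the union of the non-unit rules of every nonterminal it unit-derives.

S → c | c c | M S | a | S a | N N S | N S M; N → c c | M S | a | S a; M → c | N N S | N S M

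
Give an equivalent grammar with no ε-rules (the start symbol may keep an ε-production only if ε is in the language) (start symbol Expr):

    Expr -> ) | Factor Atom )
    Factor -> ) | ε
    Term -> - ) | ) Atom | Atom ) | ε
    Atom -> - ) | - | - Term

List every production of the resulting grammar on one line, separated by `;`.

Expr -> ) | Factor Atom ) | Atom ); Factor -> ); Term -> - ) | ) Atom | Atom ); Atom -> - ) | - | - Term

Nullable nonterminals: {Factor, Term}.
ε ∉ L(G), so no ε-production is kept.
Expand every rule over subsets of its nullable positions: Expr → Factor Atom ) gives Factor Atom ) | Atom ).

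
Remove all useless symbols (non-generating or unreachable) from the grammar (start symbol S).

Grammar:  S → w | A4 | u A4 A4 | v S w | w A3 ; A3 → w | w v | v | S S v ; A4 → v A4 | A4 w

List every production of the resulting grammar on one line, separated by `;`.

Generating nonterminals: {A3, S}.
Reachable from S after that: {A3, S}.
Removed useless symbols: {A4} and every production mentioning them.

S → w | v S w | w A3; A3 → w | w v | v | S S v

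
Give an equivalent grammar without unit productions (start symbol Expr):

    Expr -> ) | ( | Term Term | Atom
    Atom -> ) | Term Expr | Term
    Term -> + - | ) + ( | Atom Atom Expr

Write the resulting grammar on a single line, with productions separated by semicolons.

Expr -> + - | ) + ( | Atom Atom Expr | ) | Term Expr | ( | Term Term; Atom -> + - | ) + ( | Atom Atom Expr | ) | Term Expr; Term -> + - | ) + ( | Atom Atom Expr

Unit pairs: Atom ⇒* {Term}; Expr ⇒* {Atom, Term}.
For each unit pair (A, B), copy every non-unit production of B to A, then drop all unit productions.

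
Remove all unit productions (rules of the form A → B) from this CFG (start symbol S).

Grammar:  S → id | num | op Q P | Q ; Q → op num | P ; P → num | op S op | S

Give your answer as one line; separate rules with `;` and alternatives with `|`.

Unit pairs: P ⇒* {Q, S}; Q ⇒* {P, S}; S ⇒* {P, Q}.
For every A with A ⇒* B via unit rules, add B's non-unit alternatives to A; then delete every rule of the form X → Y.

S → id | num | op Q P | op S op | op num; Q → id | num | op Q P | op S op | op num; P → id | num | op Q P | op S op | op num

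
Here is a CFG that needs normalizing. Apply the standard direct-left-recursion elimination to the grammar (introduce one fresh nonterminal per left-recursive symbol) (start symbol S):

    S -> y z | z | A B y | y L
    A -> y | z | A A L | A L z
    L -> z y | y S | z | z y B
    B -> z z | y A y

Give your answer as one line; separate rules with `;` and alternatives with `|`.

Directly left-recursive nonterminal: A.
For A: α = {A L, L z}, β = {y, z}. Rewrite as A → β A' and A' → α A' | ε.

S -> y z | z | A B y | y L; A -> y A' | z A'; L -> z y | y S | z | z y B; B -> z z | y A y; A' -> A L A' | L z A' | ε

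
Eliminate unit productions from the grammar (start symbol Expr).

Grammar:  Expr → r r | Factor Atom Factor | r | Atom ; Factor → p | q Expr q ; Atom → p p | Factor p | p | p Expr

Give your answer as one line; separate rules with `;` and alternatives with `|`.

Unit pairs: Expr ⇒* {Atom}.
For every A with A ⇒* B via unit rules, add B's non-unit alternatives to A; then delete every rule of the form X → Y.

Expr → p p | Factor p | p | p Expr | r r | Factor Atom Factor | r; Factor → p | q Expr q; Atom → p p | Factor p | p | p Expr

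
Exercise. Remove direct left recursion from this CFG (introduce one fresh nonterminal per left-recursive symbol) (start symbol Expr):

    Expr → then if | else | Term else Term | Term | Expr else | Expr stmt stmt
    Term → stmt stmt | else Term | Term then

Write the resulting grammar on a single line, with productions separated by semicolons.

Expr → then if Expr1 | else Expr1 | Term else Term Expr1 | Term Expr1; Term → stmt stmt Term1 | else Term Term1; Expr1 → else Expr1 | stmt stmt Expr1 | ε; Term1 → then Term1 | ε

Left recursion appears on Expr, Term.
For Expr: α = {else, stmt stmt}, β = {then if, else, Term else Term, Term}. Rewrite as Expr → β Expr1 and Expr1 → α Expr1 | ε.
For Term: α = {then}, β = {stmt stmt, else Term}. Rewrite as Term → β Term1 and Term1 → α Term1 | ε.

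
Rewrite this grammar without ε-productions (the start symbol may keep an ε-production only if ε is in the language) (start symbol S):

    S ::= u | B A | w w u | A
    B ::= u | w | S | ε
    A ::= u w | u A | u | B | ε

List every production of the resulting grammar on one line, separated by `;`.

S ::= u | B A | B | A | w w u | ε; B ::= u | w | S; A ::= u w | u A | u | B

Nullable nonterminals: {A, B, S}.
ε ∈ L(G) since S is nullable, so keep S → ε.
Add the nullable-subset variants: S → B A gives B A | B | A. A → u A gives u A | u.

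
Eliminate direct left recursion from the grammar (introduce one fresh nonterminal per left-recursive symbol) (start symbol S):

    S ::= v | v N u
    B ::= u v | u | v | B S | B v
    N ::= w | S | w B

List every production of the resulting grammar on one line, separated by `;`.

B is directly left-recursive.
For B: α = {S, v}, β = {u v, u, v}. Rewrite as B → β B' and B' → α B' | ε.

S ::= v | v N u; B ::= u v B' | u B' | v B'; N ::= w | S | w B; B' ::= S B' | v B' | ε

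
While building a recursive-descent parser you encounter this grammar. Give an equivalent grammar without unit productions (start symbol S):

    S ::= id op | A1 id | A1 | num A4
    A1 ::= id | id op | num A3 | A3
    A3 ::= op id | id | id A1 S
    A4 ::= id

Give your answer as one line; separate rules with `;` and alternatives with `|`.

Unit pairs: A1 ⇒* {A3}; S ⇒* {A1, A3}.
Replace each nonterminal's rules with the union of the non-unit rules of every nonterminal it unit-derives.

S ::= id | id op | num A3 | A1 id | num A4 | op id | id A1 S; A1 ::= id | id op | num A3 | op id | id A1 S; A3 ::= op id | id | id A1 S; A4 ::= id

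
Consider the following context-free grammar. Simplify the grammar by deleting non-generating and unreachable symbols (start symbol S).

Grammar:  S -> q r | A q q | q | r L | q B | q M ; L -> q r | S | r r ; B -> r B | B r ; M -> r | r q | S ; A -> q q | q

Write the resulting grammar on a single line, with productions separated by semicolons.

Generating nonterminals: {A, L, M, S}.
Reachable from S after that: {A, L, M, S}.
Removed useless symbols: {B} and every production mentioning them.

S -> q r | A q q | q | r L | q M; L -> q r | S | r r; M -> r | r q | S; A -> q q | q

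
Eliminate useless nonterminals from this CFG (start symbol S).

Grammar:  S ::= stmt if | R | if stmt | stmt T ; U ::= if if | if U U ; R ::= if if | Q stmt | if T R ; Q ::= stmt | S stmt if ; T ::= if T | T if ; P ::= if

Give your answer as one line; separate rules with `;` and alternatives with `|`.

Generating nonterminals: {P, Q, R, S, U}.
Reachable from S after that: {Q, R, S}.
Removed useless symbols: {P, T, U} and every production mentioning them.

S ::= stmt if | R | if stmt; R ::= if if | Q stmt; Q ::= stmt | S stmt if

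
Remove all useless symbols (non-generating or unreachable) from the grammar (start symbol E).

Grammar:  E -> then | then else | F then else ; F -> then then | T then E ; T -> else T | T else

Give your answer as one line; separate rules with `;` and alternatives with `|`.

Generating nonterminals: {E, F}.
Reachable from E after that: {E, F}.
Removed useless symbols: {T} and every production mentioning them.

E -> then | then else | F then else; F -> then then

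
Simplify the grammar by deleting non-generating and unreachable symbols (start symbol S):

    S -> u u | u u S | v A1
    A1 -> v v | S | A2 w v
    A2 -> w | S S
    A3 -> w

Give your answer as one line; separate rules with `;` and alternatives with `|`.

S -> u u | u u S | v A1; A1 -> v v | S | A2 w v; A2 -> w | S S

Generating nonterminals: {A1, A2, A3, S}.
Reachable from S after that: {A1, A2, S}.
Removed useless symbols: {A3} and every production mentioning them.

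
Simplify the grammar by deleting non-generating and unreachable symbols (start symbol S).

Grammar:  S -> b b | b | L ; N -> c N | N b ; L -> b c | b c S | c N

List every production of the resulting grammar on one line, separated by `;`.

Generating nonterminals: {L, S}.
Reachable from S after that: {L, S}.
Removed useless symbols: {N} and every production mentioning them.

S -> b b | b | L; L -> b c | b c S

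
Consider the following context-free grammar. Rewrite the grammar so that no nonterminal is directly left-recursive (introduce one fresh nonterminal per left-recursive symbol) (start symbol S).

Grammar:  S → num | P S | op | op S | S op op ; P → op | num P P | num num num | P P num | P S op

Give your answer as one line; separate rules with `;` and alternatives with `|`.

S, P are directly left-recursive.
For S: α = {op op}, β = {num, P S, op, op S}. Rewrite as S → β S' and S' → α S' | ε.
For P: α = {P num, S op}, β = {op, num P P, num num num}. Rewrite as P → β P' and P' → α P' | ε.

S → num S' | P S S' | op S' | op S S'; P → op P' | num P P P' | num num num P'; S' → op op S' | ε; P' → P num P' | S op P' | ε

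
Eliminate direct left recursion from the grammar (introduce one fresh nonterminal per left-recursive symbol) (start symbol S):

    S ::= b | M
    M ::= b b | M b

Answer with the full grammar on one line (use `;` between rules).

S ::= b | M; M ::= b b M'; M' ::= b M' | ε

Left recursion appears on M.
For M: α = {b}, β = {b b}. Rewrite as M → β M' and M' → α M' | ε.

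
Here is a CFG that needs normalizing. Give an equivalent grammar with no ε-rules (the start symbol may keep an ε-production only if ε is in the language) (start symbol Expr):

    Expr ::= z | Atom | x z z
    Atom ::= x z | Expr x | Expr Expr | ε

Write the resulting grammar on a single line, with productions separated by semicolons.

Expr ::= z | Atom | x z z | ε; Atom ::= x z | Expr x | x | Expr Expr | Expr

The nullable symbols are {Atom, Expr}.
ε ∈ L(G) since Expr is nullable, so keep Expr → ε.
For each production, add variants omitting each subset of nullable occurrences: Atom → Expr x gives Expr x | x. Atom → Expr Expr gives Expr Expr | Expr.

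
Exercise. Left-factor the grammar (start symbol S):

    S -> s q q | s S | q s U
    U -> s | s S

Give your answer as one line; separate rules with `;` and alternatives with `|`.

S -> q s U | s S'; U -> s U'; S' -> q q | S; U' -> ε | S

S has alternatives sharing prefix 's': factor to S → s S' with S' → q q | S.
U has alternatives sharing prefix 's': factor to U → s U' with U' → ε | S.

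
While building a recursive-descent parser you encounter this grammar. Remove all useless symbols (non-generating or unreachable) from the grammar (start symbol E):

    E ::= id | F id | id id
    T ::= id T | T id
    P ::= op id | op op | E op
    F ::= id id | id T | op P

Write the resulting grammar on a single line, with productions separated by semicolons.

Generating nonterminals: {E, F, P}.
Reachable from E after that: {E, F, P}.
Removed useless symbols: {T} and every production mentioning them.

E ::= id | F id | id id; P ::= op id | op op | E op; F ::= id id | op P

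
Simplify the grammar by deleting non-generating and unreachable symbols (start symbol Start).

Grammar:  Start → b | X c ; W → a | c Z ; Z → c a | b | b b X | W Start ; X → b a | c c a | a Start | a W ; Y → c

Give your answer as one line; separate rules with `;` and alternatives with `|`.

Start → b | X c; W → a | c Z; Z → c a | b | b b X | W Start; X → b a | c c a | a Start | a W

Generating nonterminals: {Start, W, X, Y, Z}.
Reachable from Start after that: {Start, W, X, Z}.
Removed useless symbols: {Y} and every production mentioning them.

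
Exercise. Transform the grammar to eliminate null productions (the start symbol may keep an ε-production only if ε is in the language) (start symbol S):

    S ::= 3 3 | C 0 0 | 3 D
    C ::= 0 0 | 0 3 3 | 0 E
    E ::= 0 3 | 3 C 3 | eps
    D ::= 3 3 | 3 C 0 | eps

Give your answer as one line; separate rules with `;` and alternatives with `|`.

The nullable symbols are {D, E}.
ε ∉ L(G), so no ε-production is kept.
For each production, add variants omitting each subset of nullable occurrences: S → 3 D gives 3 D | 3. C → 0 E gives 0 E | 0.

S ::= 3 3 | C 0 0 | 3 D | 3; C ::= 0 0 | 0 3 3 | 0 E | 0; E ::= 0 3 | 3 C 3; D ::= 3 3 | 3 C 0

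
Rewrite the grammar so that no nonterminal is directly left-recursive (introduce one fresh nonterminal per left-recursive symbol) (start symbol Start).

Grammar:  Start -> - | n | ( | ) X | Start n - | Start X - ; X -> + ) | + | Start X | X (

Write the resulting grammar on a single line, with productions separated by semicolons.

Start -> - Start1 | n Start1 | ( Start1 | ) X Start1; X -> + ) X1 | + X1 | Start X X1; Start1 -> n - Start1 | X - Start1 | ε; X1 -> ( X1 | ε

Directly left-recursive nonterminals: Start, X.
For Start: α = {n -, X -}, β = {-, n, (, ) X}. Rewrite as Start → β Start1 and Start1 → α Start1 | ε.
For X: α = {(}, β = {+ ), +, Start X}. Rewrite as X → β X1 and X1 → α X1 | ε.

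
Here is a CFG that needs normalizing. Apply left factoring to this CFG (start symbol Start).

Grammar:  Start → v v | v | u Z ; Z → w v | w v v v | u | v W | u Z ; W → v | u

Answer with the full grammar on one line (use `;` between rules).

Start has alternatives sharing prefix 'v': factor to Start → v Start1 with Start1 → v | ε.
Z has alternatives sharing prefix 'w v': factor to Z → w v Z1 with Z1 → ε | v v.
Z has alternatives sharing prefix 'u': factor to Z → u Z2 with Z2 → ε | Z.

Start → u Z | v Start1; Z → v W | w v Z1 | u Z2; W → v | u; Start1 → v | eps; Z1 → eps | v v; Z2 → eps | Z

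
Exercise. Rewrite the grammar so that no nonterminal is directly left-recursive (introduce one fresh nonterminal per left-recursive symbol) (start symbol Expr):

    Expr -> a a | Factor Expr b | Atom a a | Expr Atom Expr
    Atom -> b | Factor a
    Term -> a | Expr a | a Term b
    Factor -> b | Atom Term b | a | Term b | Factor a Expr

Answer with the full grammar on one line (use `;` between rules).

Expr, Factor are directly left-recursive.
For Expr: α = {Atom Expr}, β = {a a, Factor Expr b, Atom a a}. Rewrite as Expr → β Expr1 and Expr1 → α Expr1 | ε.
For Factor: α = {a Expr}, β = {b, Atom Term b, a, Term b}. Rewrite as Factor → β Factor1 and Factor1 → α Factor1 | ε.

Expr -> a a Expr1 | Factor Expr b Expr1 | Atom a a Expr1; Atom -> b | Factor a; Term -> a | Expr a | a Term b; Factor -> b Factor1 | Atom Term b Factor1 | a Factor1 | Term b Factor1; Expr1 -> Atom Expr Expr1 | ε; Factor1 -> a Expr Factor1 | ε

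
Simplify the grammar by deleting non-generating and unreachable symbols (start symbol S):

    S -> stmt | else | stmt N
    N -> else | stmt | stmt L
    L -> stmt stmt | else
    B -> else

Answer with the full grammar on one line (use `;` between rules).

S -> stmt | else | stmt N; N -> else | stmt | stmt L; L -> stmt stmt | else

Generating nonterminals: {B, L, N, S}.
Reachable from S after that: {L, N, S}.
Removed useless symbols: {B} and every production mentioning them.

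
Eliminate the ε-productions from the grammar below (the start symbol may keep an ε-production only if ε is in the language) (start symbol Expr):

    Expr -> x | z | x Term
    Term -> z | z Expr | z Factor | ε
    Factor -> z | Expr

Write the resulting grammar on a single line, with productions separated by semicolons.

Nullable set = {Term}.
ε ∉ L(G), so no ε-production is kept.

Expr -> x | z | x Term; Term -> z | z Expr | z Factor; Factor -> z | Expr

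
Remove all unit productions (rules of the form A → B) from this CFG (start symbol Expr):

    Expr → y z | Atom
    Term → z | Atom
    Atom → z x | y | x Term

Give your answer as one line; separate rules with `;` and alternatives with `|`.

Expr → z x | y | x Term | y z; Term → z | z x | y | x Term; Atom → z x | y | x Term

Unit pairs: Expr ⇒* {Atom}; Term ⇒* {Atom}.
For every A with A ⇒* B via unit rules, add B's non-unit alternatives to A; then delete every rule of the form X → Y.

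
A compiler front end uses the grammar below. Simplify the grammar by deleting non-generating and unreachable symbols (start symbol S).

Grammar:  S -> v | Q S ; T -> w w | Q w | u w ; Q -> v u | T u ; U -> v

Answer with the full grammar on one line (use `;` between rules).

Generating nonterminals: {Q, S, T, U}.
Reachable from S after that: {Q, S, T}.
Removed useless symbols: {U} and every production mentioning them.

S -> v | Q S; T -> w w | Q w | u w; Q -> v u | T u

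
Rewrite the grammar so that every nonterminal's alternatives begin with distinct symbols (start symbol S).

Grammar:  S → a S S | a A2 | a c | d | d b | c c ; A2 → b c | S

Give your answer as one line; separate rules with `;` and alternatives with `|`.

S has alternatives sharing prefix 'a': factor to S → a S' with S' → S S | A2 | c.
S has alternatives sharing prefix 'd': factor to S → d S'' with S'' → ε | b.

S → c c | a S' | d S''; A2 → b c | S; S' → S S | A2 | c; S'' → ε | b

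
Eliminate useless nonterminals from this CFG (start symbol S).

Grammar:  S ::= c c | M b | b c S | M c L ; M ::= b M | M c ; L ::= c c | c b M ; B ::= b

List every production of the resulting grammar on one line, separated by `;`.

S ::= c c | b c S

Generating nonterminals: {B, L, S}.
Reachable from S after that: {S}.
Removed useless symbols: {B, L, M} and every production mentioning them.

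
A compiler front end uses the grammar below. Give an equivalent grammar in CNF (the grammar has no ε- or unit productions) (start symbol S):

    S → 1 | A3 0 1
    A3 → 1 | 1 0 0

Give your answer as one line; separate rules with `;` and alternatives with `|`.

S → 1 | A3 Y1; A3 → 1 | X2 Y2; X1 → 0; X2 → 1; Y1 → X1 X2; Y2 → X1 X1

Introduce a nonterminal for each terminal appearing in a rule of length ≥ 2: X1 → 0, X2 → 1.
Binarize each right-hand side of length ≥ 3 by chaining fresh nonterminals (Y1, Y2, …): affected rules were S → A3 X1 X2; A3 → X2 X1 X1.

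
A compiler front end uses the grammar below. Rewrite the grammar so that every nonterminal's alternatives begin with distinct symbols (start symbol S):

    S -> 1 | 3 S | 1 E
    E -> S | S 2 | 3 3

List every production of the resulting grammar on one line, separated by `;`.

S -> 3 S | 1 S'; E -> 3 3 | S E'; S' -> ε | E; E' -> ε | 2

S has alternatives sharing prefix '1': factor to S → 1 S' with S' → ε | E.
E has alternatives sharing prefix 'S': factor to E → S E' with E' → ε | 2.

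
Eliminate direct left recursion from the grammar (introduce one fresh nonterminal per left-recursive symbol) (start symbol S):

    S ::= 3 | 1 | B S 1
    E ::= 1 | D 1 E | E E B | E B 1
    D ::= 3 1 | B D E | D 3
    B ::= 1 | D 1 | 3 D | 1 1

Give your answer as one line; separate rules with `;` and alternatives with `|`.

S ::= 3 | 1 | B S 1; E ::= 1 E' | D 1 E E'; D ::= 3 1 D' | B D E D'; B ::= 1 | D 1 | 3 D | 1 1; E' ::= E B E' | B 1 E' | ε; D' ::= 3 D' | ε

E, D are directly left-recursive.
For E: α = {E B, B 1}, β = {1, D 1 E}. Rewrite as E → β E' and E' → α E' | ε.
For D: α = {3}, β = {3 1, B D E}. Rewrite as D → β D' and D' → α D' | ε.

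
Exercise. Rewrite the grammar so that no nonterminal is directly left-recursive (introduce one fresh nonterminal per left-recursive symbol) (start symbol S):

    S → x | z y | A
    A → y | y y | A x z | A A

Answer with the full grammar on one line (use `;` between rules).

Left recursion appears on A.
For A: α = {x z, A}, β = {y, y y}. Rewrite as A → β A' and A' → α A' | ε.

S → x | z y | A; A → y A' | y y A'; A' → x z A' | A A' | epsilon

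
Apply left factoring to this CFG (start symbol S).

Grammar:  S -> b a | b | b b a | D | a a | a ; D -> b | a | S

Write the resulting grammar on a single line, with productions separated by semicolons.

S has alternatives sharing prefix 'b': factor to S → b S' with S' → a | ε | b a.
S has alternatives sharing prefix 'a': factor to S → a S'' with S'' → a | ε.

S -> D | b S' | a S''; D -> b | a | S; S' -> a | ε | b a; S'' -> a | ε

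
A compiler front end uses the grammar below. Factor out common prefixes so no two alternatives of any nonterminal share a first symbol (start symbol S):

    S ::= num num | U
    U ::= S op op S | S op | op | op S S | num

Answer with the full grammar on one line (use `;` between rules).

U has alternatives sharing prefix 'S op': factor to U → S op U' with U' → op S | ε.
U has alternatives sharing prefix 'op': factor to U → op U'' with U'' → ε | S S.

S ::= num num | U; U ::= num | S op U' | op U''; U' ::= op S | epsilon; U'' ::= epsilon | S S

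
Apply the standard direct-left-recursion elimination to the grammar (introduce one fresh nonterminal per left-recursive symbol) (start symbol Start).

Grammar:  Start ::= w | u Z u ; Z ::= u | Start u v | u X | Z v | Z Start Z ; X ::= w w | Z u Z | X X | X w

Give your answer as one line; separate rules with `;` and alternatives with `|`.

Left recursion appears on Z, X.
For Z: α = {v, Start Z}, β = {u, Start u v, u X}. Rewrite as Z → β Z1 and Z1 → α Z1 | ε.
For X: α = {X, w}, β = {w w, Z u Z}. Rewrite as X → β X1 and X1 → α X1 | ε.

Start ::= w | u Z u; Z ::= u Z1 | Start u v Z1 | u X Z1; X ::= w w X1 | Z u Z X1; Z1 ::= v Z1 | Start Z Z1 | ε; X1 ::= X X1 | w X1 | ε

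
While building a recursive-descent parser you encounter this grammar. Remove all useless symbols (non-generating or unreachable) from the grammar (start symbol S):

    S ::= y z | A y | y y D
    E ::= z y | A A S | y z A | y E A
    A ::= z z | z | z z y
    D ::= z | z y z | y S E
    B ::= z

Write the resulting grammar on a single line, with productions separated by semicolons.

S ::= y z | A y | y y D; E ::= z y | A A S | y z A | y E A; A ::= z z | z | z z y; D ::= z | z y z | y S E

Generating nonterminals: {A, B, D, E, S}.
Reachable from S after that: {A, D, E, S}.
Removed useless symbols: {B} and every production mentioning them.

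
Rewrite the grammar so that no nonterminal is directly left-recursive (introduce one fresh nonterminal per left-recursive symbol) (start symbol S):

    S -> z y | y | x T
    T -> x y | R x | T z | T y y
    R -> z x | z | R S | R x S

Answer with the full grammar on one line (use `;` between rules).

S -> z y | y | x T; T -> x y T' | R x T'; R -> z x R' | z R'; T' -> z T' | y y T' | ε; R' -> S R' | x S R' | ε

Left recursion appears on T, R.
For T: α = {z, y y}, β = {x y, R x}. Rewrite as T → β T' and T' → α T' | ε.
For R: α = {S, x S}, β = {z x, z}. Rewrite as R → β R' and R' → α R' | ε.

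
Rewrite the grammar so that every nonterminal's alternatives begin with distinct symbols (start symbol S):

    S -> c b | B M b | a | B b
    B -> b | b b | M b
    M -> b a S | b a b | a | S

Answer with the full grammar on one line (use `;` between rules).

S has alternatives sharing prefix 'B': factor to S → B S' with S' → M b | b.
B has alternatives sharing prefix 'b': factor to B → b B' with B' → ε | b.
M has alternatives sharing prefix 'b a': factor to M → b a M' with M' → S | b.

S -> c b | a | B S'; B -> M b | b B'; M -> a | S | b a M'; S' -> M b | b; B' -> epsilon | b; M' -> S | b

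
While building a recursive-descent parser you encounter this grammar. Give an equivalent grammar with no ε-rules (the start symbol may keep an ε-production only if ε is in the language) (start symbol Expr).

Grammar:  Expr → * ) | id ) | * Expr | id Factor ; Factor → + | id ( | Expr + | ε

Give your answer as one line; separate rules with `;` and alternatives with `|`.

Expr → * ) | id ) | * Expr | id Factor | id; Factor → + | id ( | Expr +

Nullable nonterminals: {Factor}.
ε ∉ L(G), so no ε-production is kept.
For each production, add variants omitting each subset of nullable occurrences: Expr → id Factor gives id Factor | id.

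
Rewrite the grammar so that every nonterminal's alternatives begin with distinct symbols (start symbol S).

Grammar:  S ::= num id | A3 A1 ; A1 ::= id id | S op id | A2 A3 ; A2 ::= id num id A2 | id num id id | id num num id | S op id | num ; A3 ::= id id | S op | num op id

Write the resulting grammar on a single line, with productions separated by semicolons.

S ::= num id | A3 A1; A1 ::= id id | S op id | A2 A3; A2 ::= S op id | num | id num A2'; A3 ::= id id | S op | num op id; A2' ::= num id | id A2''; A2'' ::= A2 | id

A2 has alternatives sharing prefix 'id num': factor to A2 → id num A2' with A2' → id A2 | id id | num id.
A2' has alternatives sharing prefix 'id': factor to A2' → id A2'' with A2'' → A2 | id.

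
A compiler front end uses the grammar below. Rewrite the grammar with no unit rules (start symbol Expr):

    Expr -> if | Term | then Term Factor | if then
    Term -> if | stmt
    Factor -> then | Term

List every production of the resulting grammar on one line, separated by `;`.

Expr -> if | stmt | then Term Factor | if then; Term -> if | stmt; Factor -> if | stmt | then

Unit pairs: Expr ⇒* {Term}; Factor ⇒* {Term}.
Replace each nonterminal's rules with the union of the non-unit rules of every nonterminal it unit-derives.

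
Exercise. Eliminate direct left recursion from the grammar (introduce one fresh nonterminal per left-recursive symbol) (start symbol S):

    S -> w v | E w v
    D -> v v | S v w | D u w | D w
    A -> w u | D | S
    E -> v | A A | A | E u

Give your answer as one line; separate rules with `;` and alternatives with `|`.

Left recursion appears on D, E.
For D: α = {u w, w}, β = {v v, S v w}. Rewrite as D → β D' and D' → α D' | ε.
For E: α = {u}, β = {v, A A, A}. Rewrite as E → β E' and E' → α E' | ε.

S -> w v | E w v; D -> v v D' | S v w D'; A -> w u | D | S; E -> v E' | A A E' | A E'; D' -> u w D' | w D' | ε; E' -> u E' | ε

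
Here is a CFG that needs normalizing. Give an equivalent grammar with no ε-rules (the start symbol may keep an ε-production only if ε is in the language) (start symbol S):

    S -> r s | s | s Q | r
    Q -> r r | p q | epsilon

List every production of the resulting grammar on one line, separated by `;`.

Nullable set = {Q}.
ε ∉ L(G), so no ε-production is kept.

S -> r s | s | s Q | r; Q -> r r | p q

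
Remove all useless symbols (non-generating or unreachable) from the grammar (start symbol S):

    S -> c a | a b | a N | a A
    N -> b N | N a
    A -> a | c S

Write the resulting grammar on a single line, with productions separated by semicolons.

S -> c a | a b | a A; A -> a | c S

Generating nonterminals: {A, S}.
Reachable from S after that: {A, S}.
Removed useless symbols: {N} and every production mentioning them.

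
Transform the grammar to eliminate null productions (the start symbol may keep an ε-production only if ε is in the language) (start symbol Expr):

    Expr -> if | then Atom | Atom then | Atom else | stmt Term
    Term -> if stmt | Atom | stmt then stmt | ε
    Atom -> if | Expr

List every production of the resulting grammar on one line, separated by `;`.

Expr -> if | then Atom | Atom then | Atom else | stmt Term | stmt; Term -> if stmt | Atom | stmt then stmt; Atom -> if | Expr

Nullable nonterminals: {Term}.
ε ∉ L(G), so no ε-production is kept.
For each production, add variants omitting each subset of nullable occurrences: Expr → stmt Term gives stmt Term | stmt.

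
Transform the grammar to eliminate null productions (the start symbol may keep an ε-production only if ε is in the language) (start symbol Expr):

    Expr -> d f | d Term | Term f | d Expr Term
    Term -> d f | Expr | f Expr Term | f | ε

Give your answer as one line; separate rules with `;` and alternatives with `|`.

Expr -> d f | d Term | d | Term f | f | d Expr Term | d Expr; Term -> d f | Expr | f Expr Term | f Expr | f

Nullable nonterminals: {Term}.
ε ∉ L(G), so no ε-production is kept.
Expand every rule over subsets of its nullable positions: Expr → d Term gives d Term | d. Expr → Term f gives Term f | f. Expr → d Expr Term gives d Expr Term | d Expr. Term → f Expr Term gives f Expr Term | f Expr.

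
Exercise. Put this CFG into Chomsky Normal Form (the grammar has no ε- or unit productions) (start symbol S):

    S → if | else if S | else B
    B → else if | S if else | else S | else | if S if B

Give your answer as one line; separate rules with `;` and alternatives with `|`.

S → if | X1 Y1 | X1 B; B → X1 X2 | S Y2 | X1 S | else | X2 Y3; X1 → else; X2 → if; Y1 → X2 S; Y2 → X2 X1; Y3 → S Y4; Y4 → X2 B

Introduce a nonterminal for each terminal appearing in a rule of length ≥ 2: X1 → else, X2 → if.
Binarize each right-hand side of length ≥ 3 by chaining fresh nonterminals (Y1, Y2, …): affected rules were S → X1 X2 S; B → S X2 X1; B → X2 S X2 B.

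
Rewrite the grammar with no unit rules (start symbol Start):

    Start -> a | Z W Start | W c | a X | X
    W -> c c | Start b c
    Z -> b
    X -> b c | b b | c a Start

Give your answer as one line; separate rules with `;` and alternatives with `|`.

Start -> a | Z W Start | W c | a X | b c | b b | c a Start; W -> c c | Start b c; Z -> b; X -> b c | b b | c a Start

Unit pairs: Start ⇒* {X}.
Replace each nonterminal's rules with the union of the non-unit rules of every nonterminal it unit-derives.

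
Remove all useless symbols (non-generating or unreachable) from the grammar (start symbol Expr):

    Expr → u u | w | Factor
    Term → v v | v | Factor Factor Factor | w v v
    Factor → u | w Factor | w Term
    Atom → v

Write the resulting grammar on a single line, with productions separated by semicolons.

Generating nonterminals: {Atom, Expr, Factor, Term}.
Reachable from Expr after that: {Expr, Factor, Term}.
Removed useless symbols: {Atom} and every production mentioning them.

Expr → u u | w | Factor; Term → v v | v | Factor Factor Factor | w v v; Factor → u | w Factor | w Term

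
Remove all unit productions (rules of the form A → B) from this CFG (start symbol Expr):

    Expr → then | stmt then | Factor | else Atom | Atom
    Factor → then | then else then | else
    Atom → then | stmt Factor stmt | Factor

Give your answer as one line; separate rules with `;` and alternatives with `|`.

Expr → then | stmt Factor stmt | then else then | else | stmt then | else Atom; Factor → then | then else then | else; Atom → then | stmt Factor stmt | then else then | else

Unit pairs: Atom ⇒* {Factor}; Expr ⇒* {Atom, Factor}.
For every A with A ⇒* B via unit rules, add B's non-unit alternatives to A; then delete every rule of the form X → Y.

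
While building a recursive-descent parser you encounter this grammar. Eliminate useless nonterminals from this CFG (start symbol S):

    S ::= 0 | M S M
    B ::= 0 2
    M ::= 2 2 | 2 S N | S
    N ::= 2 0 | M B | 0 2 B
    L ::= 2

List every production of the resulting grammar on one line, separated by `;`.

S ::= 0 | M S M; B ::= 0 2; M ::= 2 2 | 2 S N | S; N ::= 2 0 | M B | 0 2 B

Generating nonterminals: {B, L, M, N, S}.
Reachable from S after that: {B, M, N, S}.
Removed useless symbols: {L} and every production mentioning them.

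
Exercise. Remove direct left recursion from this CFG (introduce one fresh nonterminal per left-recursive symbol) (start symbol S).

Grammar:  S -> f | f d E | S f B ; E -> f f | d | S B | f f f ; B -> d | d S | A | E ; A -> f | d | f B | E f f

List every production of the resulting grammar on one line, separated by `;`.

S -> f S' | f d E S'; E -> f f | d | S B | f f f; B -> d | d S | A | E; A -> f | d | f B | E f f; S' -> f B S' | eps

Directly left-recursive nonterminal: S.
For S: α = {f B}, β = {f, f d E}. Rewrite as S → β S' and S' → α S' | ε.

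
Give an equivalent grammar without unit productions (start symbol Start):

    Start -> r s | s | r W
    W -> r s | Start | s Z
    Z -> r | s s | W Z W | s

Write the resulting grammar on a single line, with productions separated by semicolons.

Unit pairs: W ⇒* {Start}.
Replace each nonterminal's rules with the union of the non-unit rules of every nonterminal it unit-derives.

Start -> r s | s | r W; W -> r s | s | r W | s Z; Z -> r | s s | W Z W | s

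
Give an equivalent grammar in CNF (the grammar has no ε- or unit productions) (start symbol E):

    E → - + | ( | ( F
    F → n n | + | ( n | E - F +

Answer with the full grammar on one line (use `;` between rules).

Introduce a nonterminal for each terminal appearing in a rule of length ≥ 2: X1 → -, X2 → +, X3 → (, X4 → n.
Binarize each right-hand side of length ≥ 3 by chaining fresh nonterminals (Y1, Y2, …): affected rules were F → E X1 F X2.

E → X1 X2 | ( | X3 F; F → X4 X4 | + | X3 X4 | E Y1; X1 → -; X2 → +; X3 → (; X4 → n; Y1 → X1 Y2; Y2 → F X2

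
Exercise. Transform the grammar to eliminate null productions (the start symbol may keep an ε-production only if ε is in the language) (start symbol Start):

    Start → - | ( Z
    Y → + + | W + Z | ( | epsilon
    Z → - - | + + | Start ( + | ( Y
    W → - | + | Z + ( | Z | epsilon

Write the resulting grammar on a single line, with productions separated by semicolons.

Start → - | ( Z; Y → + + | W + Z | + Z | (; Z → - - | + + | Start ( + | ( Y | (; W → - | + | Z + ( | Z

The nullable symbols are {W, Y}.
ε ∉ L(G), so no ε-production is kept.
Add the nullable-subset variants: Y → W + Z gives W + Z | + Z. Z → ( Y gives ( Y | (.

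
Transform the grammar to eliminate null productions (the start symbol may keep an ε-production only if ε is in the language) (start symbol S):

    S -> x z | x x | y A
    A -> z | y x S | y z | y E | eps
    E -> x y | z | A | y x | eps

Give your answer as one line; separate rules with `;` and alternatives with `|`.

Nullable set = {A, E}.
ε ∉ L(G), so no ε-production is kept.
For each production, add variants omitting each subset of nullable occurrences: S → y A gives y A | y. A → y E gives y E | y.

S -> x z | x x | y A | y; A -> z | y x S | y z | y E | y; E -> x y | z | A | y x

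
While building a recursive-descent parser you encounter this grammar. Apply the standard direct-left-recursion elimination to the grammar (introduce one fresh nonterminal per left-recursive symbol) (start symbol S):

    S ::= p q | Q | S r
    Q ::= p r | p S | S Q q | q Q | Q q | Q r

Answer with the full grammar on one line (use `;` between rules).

Directly left-recursive nonterminals: S, Q.
For S: α = {r}, β = {p q, Q}. Rewrite as S → β S' and S' → α S' | ε.
For Q: α = {q, r}, β = {p r, p S, S Q q, q Q}. Rewrite as Q → β Q' and Q' → α Q' | ε.

S ::= p q S' | Q S'; Q ::= p r Q' | p S Q' | S Q q Q' | q Q Q'; S' ::= r S' | epsilon; Q' ::= q Q' | r Q' | epsilon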